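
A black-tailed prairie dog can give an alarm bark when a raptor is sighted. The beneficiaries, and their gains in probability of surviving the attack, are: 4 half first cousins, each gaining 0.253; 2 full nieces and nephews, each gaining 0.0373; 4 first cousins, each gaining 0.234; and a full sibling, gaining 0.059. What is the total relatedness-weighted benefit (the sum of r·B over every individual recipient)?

r to a half first cousin = 1/16 (half first cousins share one grandparent — one path of length 4: r = (1/2)^4 = 1/16).
r to a full niece or nephew = 0.25 (full aunt/uncle↔niece/nephew: two paths of length 3 through the shared grandparent pair: r = 2·(1/2)^3 = 1/4).
r to a first cousin = 0.125 (first cousins share one grandparent pair — two paths of length 4: r = 2·(1/2)^4 = 1/8).
r to a full sibling = 0.5 (full sibs share both parents — two paths of length 2: r = 2·(1/2)^2 = 1/2).
Summing one r·B term per recipient: 4·0.0625·0.253 + 2·0.25·0.0373 + 4·0.125·0.234 + 1·0.5·0.059 = 0.2284.

0.2284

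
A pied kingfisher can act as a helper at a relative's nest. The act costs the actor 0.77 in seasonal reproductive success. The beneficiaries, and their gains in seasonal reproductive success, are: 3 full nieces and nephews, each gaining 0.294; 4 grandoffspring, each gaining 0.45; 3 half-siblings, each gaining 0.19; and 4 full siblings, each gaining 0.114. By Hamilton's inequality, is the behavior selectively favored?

Yes

Hamilton's rule: the trait is favored when the sum of r·B over every recipient exceeds the actor's cost C.
r to a full niece or nephew = 0.25 (full aunt/uncle↔niece/nephew: two paths of length 3 through the shared grandparent pair: r = 2·(1/2)^3 = 1/4).
r to a grandoffspring = 0.25 (two parent–offspring links: r = (1/2)^2 = 1/4).
r to a half-sibling = 1/4 (half-sibs share one parent — one path of length 2: r = (1/2)^2 = 1/4).
r to a full sibling = 1/2 (full sibs share both parents — two paths of length 2: r = 2·(1/2)^2 = 1/2).
Summing one r·B term per recipient: 3·0.25·0.294 + 4·0.25·0.45 + 3·0.25·0.19 + 4·0.5·0.114 = 1.041.
1.041 > 0.77: the indirect benefit exceeds the cost.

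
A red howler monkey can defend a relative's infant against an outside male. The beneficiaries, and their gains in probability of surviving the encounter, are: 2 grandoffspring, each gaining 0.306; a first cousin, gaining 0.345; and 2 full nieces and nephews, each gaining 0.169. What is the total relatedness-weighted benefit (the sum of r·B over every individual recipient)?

0.280625

r to a grandoffspring = 1/4 (two parent–offspring links: r = (1/2)^2 = 1/4).
r to a first cousin = 0.125 (first cousins share one grandparent pair — two paths of length 4: r = 2·(1/2)^4 = 1/8).
r to a full niece or nephew = 0.25 (full aunt/uncle↔niece/nephew: two paths of length 3 through the shared grandparent pair: r = 2·(1/2)^3 = 1/4).
Summing one r·B term per recipient: 2·0.25·0.306 + 1·0.125·0.345 + 2·0.25·0.169 = 0.280625.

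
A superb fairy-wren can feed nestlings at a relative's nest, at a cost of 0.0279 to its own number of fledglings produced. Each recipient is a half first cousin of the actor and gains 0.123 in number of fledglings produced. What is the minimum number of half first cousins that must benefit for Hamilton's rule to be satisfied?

r to a half first cousin = 0.0625 (half first cousins share one grandparent — one path of length 4: r = (1/2)^4 = 1/16).
Hamilton's rule: n·r·B > C  ⇒  n > C/(r·B) = 0.0279/(0.0625·0.123) = 3.629.
The smallest integer exceeding 3.629 is 4.

4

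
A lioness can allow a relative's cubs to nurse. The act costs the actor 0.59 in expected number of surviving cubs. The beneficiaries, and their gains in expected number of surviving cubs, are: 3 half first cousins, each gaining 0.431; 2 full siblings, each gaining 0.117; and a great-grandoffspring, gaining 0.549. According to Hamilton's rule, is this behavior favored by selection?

No

Hamilton's rule: the trait is favored when the sum of r·B over every recipient exceeds the actor's cost C.
r to a half first cousin = 1/16 (half first cousins share one grandparent — one path of length 4: r = (1/2)^4 = 1/16).
r to a full sibling = 0.5 (full sibs share both parents — two paths of length 2: r = 2·(1/2)^2 = 1/2).
r to a great-grandoffspring = 1/8 (three parent–offspring links: r = (1/2)^3 = 1/8).
Summing one r·B term per recipient: 3·0.0625·0.431 + 2·0.5·0.117 + 1·0.125·0.549 = 0.2664375.
0.2664375 < 0.59: the indirect benefit is less than the cost.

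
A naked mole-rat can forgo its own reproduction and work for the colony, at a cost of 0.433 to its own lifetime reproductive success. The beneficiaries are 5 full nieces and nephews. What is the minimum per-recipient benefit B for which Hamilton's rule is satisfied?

0.3464

r to a full niece or nephew = 1/4 (full aunt/uncle↔niece/nephew: two paths of length 3 through the shared grandparent pair: r = 2·(1/2)^3 = 1/4).
Hamilton's rule with n recipients of equal r: n·r·B > C, so B > C/(n·r) = 0.433/(5·0.25) = 0.3464.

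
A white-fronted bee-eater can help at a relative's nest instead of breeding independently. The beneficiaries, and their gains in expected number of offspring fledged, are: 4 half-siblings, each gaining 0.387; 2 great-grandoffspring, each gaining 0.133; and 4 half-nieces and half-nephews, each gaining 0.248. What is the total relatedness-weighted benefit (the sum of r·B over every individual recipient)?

r to a half-sibling = 0.25 (half-sibs share one parent — one path of length 2: r = (1/2)^2 = 1/4).
r to a great-grandoffspring = 0.125 (three parent–offspring links: r = (1/2)^3 = 1/8).
r to a half-niece or half-nephew = 1/8 (half-aunt/uncle↔niece/nephew: one path of length 3: r = (1/2)^3 = 1/8).
Summing one r·B term per recipient: 4·0.25·0.387 + 2·0.125·0.133 + 4·0.125·0.248 = 0.54425.

0.54425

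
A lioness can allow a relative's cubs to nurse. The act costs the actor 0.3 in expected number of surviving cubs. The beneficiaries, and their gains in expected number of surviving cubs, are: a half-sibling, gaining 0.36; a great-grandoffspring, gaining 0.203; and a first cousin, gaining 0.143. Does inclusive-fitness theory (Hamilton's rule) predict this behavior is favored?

Hamilton's rule: the trait is favored when the sum of r·B over every recipient exceeds the actor's cost C.
r to a half-sibling = 0.25 (half-sibs share one parent — one path of length 2: r = (1/2)^2 = 1/4).
r to a great-grandoffspring = 1/8 (three parent–offspring links: r = (1/2)^3 = 1/8).
r to a first cousin = 0.125 (first cousins share one grandparent pair — two paths of length 4: r = 2·(1/2)^4 = 1/8).
Summing one r·B term per recipient: 1·0.25·0.36 + 1·0.125·0.203 + 1·0.125·0.143 = 0.13325.
0.13325 < 0.3: the indirect benefit is less than the cost.

No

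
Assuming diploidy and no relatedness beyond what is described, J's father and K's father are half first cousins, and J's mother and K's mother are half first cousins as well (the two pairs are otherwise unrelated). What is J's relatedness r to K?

0.03125

Relatedness sums over independent paths through distinct common ancestors.
J and K are related in two ways: half second cousins through their fathers (r = 1/64) and half second cousins through their mothers (r = 1/64).
r = 1/64 + 1/64 = 0.03125.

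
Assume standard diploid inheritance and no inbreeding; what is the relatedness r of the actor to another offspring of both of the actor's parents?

Each parent–offspring link contributes a factor of 1/2, and independent paths through distinct common ancestors add.
Full sibs share both parents — two paths of length 2: r = 2·(1/2)^2 = 1/2.

0.5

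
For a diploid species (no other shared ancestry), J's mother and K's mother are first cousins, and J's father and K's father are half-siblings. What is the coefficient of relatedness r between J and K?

Wright's path rule: contributions from independent ancestry routes add.
J and K are related in two ways: second cousins through their mothers (r = 1/32) and half first cousins through their fathers (r = 1/16).
r = 1/32 + 1/16 = 0.09375.

0.09375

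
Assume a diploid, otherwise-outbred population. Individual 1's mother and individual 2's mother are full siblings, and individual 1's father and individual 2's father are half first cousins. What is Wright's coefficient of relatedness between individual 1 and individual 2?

0.140625

Independent pedigree routes through distinct common ancestors add.
Individual 1 and individual 2 are related in two ways: first cousins through their mothers (r = 1/8) and half second cousins through their fathers (r = 1/64).
r = 1/8 + 1/64 = 0.140625.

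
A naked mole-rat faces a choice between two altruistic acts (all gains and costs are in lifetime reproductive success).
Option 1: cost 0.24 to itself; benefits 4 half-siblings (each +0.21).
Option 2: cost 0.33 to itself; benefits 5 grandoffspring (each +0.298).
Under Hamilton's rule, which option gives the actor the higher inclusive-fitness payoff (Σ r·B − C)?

Option 1: r to a half-sibling = 0.25.
Option 1: Σ r·B − C = (4·0.25·0.21) − 0.24 = -0.03.
Option 2: r to a grandoffspring = 0.25.
Option 2: Σ r·B − C = (5·0.25·0.298) − 0.33 = 0.0425.
Option 2 has the higher net inclusive-fitness payoff.

Option 2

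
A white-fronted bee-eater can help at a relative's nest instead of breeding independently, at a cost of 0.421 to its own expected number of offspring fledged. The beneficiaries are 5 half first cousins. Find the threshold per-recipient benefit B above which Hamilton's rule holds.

r to a half first cousin = 0.0625 (half first cousins share one grandparent — one path of length 4: r = (1/2)^4 = 1/16).
Hamilton's rule with n recipients of equal r: n·r·B > C, so B > C/(n·r) = 0.421/(5·0.0625) = 1.3472.

1.3472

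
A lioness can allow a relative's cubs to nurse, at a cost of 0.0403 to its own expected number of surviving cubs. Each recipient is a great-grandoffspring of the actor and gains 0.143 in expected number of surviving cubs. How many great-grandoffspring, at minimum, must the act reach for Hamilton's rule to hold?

3

r to a great-grandoffspring = 0.125 (three parent–offspring links: r = (1/2)^3 = 1/8).
Hamilton's rule: n·r·B > C  ⇒  n > C/(r·B) = 0.0403/(0.125·0.143) = 2.255.
The smallest integer exceeding 2.255 is 3.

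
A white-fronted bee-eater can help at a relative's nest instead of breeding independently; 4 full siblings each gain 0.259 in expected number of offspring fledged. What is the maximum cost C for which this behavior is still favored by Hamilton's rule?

r to a full sibling = 0.5 (full sibs share both parents — two paths of length 2: r = 2·(1/2)^2 = 1/2).
Hamilton's rule: n·r·B > C, so the trait is favored while C < n·r·B = 4·0.5·0.259 = 0.518.

0.518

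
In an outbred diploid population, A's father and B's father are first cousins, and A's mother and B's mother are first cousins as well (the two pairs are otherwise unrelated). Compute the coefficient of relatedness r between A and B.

0.0625

Wright's path rule: contributions from independent ancestry routes add.
A and B are related in two ways: second cousins through their fathers (r = 1/32) and second cousins through their mothers (r = 1/32).
r = 1/32 + 1/32 = 1/16 = 0.0625.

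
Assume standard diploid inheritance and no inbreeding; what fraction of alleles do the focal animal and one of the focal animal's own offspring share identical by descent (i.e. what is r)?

Each parent–offspring link contributes a factor of 1/2, and independent paths through distinct common ancestors add.
One parent–offspring link: r = (1/2)^1 = 1/2.

0.5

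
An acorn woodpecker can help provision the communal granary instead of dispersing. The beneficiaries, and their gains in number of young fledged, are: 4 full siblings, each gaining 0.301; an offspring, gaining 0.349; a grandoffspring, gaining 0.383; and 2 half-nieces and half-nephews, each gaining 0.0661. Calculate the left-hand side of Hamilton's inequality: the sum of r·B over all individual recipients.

r to a full sibling = 0.5 (full sibs share both parents — two paths of length 2: r = 2·(1/2)^2 = 1/2).
r to an offspring = 1/2 (one parent–offspring link: r = (1/2)^1 = 1/2).
r to a grandoffspring = 0.25 (two parent–offspring links: r = (1/2)^2 = 1/4).
r to a half-niece or half-nephew = 1/8 (half-aunt/uncle↔niece/nephew: one path of length 3: r = (1/2)^3 = 1/8).
Summing one r·B term per recipient: 4·0.5·0.301 + 1·0.5·0.349 + 1·0.25·0.383 + 2·0.125·0.0661 = 0.888775.

0.888775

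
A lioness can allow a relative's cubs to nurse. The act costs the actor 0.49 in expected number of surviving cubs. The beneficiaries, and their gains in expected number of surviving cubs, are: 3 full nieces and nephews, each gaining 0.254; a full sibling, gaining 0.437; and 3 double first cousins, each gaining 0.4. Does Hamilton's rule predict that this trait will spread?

Yes

Hamilton's rule: the trait is favored when the sum of r·B over every recipient exceeds the actor's cost C.
r to a full niece or nephew = 0.25 (full aunt/uncle↔niece/nephew: two paths of length 3 through the shared grandparent pair: r = 2·(1/2)^3 = 1/4).
r to a full sibling = 1/2 (full sibs share both parents — two paths of length 2: r = 2·(1/2)^2 = 1/2).
r to a double first cousin = 0.25 (double first cousins share both grandparent pairs — four paths of length 4: r = 4·(1/2)^4 = 1/4).
Summing one r·B term per recipient: 3·0.25·0.254 + 1·0.5·0.437 + 3·0.25·0.4 = 0.709.
0.709 > 0.49: the indirect benefit exceeds the cost.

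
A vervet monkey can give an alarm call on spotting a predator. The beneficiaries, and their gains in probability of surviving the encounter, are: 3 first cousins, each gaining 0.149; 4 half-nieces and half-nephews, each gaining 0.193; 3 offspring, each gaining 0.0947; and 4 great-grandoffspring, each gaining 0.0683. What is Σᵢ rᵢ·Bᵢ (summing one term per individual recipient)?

0.328575

r to a first cousin = 0.125 (first cousins share one grandparent pair — two paths of length 4: r = 2·(1/2)^4 = 1/8).
r to a half-niece or half-nephew = 0.125 (half-aunt/uncle↔niece/nephew: one path of length 3: r = (1/2)^3 = 1/8).
r to an offspring = 0.5 (one parent–offspring link: r = (1/2)^1 = 1/2).
r to a great-grandoffspring = 0.125 (three parent–offspring links: r = (1/2)^3 = 1/8).
Summing one r·B term per recipient: 3·0.125·0.149 + 4·0.125·0.193 + 3·0.5·0.0947 + 4·0.125·0.0683 = 0.328575.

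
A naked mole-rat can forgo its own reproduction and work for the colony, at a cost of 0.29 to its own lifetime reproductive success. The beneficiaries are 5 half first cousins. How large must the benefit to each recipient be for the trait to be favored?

r to a half first cousin = 1/16 (half first cousins share one grandparent — one path of length 4: r = (1/2)^4 = 1/16).
Hamilton's rule with n recipients of equal r: n·r·B > C, so B > C/(n·r) = 0.29/(5·0.0625) = 0.928.

0.928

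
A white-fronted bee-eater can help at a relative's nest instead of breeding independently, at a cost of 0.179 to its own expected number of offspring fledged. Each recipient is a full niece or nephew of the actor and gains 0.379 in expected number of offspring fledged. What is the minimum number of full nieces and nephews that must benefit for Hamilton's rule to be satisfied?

2

r to a full niece or nephew = 1/4 (full aunt/uncle↔niece/nephew: two paths of length 3 through the shared grandparent pair: r = 2·(1/2)^3 = 1/4).
Hamilton's rule: n·r·B > C  ⇒  n > C/(r·B) = 0.179/(0.25·0.379) = 1.889.
The smallest integer exceeding 1.889 is 2.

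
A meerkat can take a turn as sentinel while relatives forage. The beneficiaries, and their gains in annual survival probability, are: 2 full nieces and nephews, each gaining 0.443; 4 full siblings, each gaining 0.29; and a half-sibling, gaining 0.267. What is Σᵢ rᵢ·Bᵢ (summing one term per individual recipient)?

r to a full niece or nephew = 1/4 (full aunt/uncle↔niece/nephew: two paths of length 3 through the shared grandparent pair: r = 2·(1/2)^3 = 1/4).
r to a full sibling = 1/2 (full sibs share both parents — two paths of length 2: r = 2·(1/2)^2 = 1/2).
r to a half-sibling = 0.25 (half-sibs share one parent — one path of length 2: r = (1/2)^2 = 1/4).
Summing one r·B term per recipient: 2·0.25·0.443 + 4·0.5·0.29 + 1·0.25·0.267 = 0.86825.

0.86825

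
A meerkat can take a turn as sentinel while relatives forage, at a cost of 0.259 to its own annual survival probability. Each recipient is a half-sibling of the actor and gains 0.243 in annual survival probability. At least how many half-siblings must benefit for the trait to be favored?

r to a half-sibling = 1/4 (half-sibs share one parent — one path of length 2: r = (1/2)^2 = 1/4).
Hamilton's rule: n·r·B > C  ⇒  n > C/(r·B) = 0.259/(0.25·0.243) = 4.263.
The smallest integer exceeding 4.263 is 5.

5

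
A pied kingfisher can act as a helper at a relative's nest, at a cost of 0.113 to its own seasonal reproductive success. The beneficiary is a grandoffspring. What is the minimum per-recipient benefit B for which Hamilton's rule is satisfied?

0.452

r to a grandoffspring = 1/4 (two parent–offspring links: r = (1/2)^2 = 1/4).
Hamilton's rule with n recipients of equal r: n·r·B > C, so B > C/(n·r) = 0.113/(1·0.25) = 0.452.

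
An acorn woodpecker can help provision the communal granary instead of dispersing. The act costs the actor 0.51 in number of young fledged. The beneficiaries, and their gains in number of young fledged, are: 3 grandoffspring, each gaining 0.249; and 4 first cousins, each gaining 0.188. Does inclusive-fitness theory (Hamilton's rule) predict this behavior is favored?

No

Hamilton's rule: the trait is favored when the sum of r·B over every recipient exceeds the actor's cost C.
r to a grandoffspring = 1/4 (two parent–offspring links: r = (1/2)^2 = 1/4).
r to a first cousin = 1/8 (first cousins share one grandparent pair — two paths of length 4: r = 2·(1/2)^4 = 1/8).
Summing one r·B term per recipient: 3·0.25·0.249 + 4·0.125·0.188 = 0.28075.
0.28075 < 0.51: the indirect benefit is less than the cost.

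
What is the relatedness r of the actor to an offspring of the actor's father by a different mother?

Each parent–offspring link contributes a factor of 1/2, and independent paths through distinct common ancestors add.
Half-sibs share one parent — one path of length 2: r = (1/2)^2 = 1/4.

0.25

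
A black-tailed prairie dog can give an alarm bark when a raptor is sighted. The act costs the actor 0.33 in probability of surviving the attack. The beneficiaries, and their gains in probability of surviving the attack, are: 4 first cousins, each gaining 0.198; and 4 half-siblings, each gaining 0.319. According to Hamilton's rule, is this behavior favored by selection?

Hamilton's rule: the trait is favored when the sum of r·B over every recipient exceeds the actor's cost C.
r to a first cousin = 0.125 (first cousins share one grandparent pair — two paths of length 4: r = 2·(1/2)^4 = 1/8).
r to a half-sibling = 1/4 (half-sibs share one parent — one path of length 2: r = (1/2)^2 = 1/4).
Summing one r·B term per recipient: 4·0.125·0.198 + 4·0.25·0.319 = 0.418.
0.418 > 0.33: the indirect benefit exceeds the cost.

Yes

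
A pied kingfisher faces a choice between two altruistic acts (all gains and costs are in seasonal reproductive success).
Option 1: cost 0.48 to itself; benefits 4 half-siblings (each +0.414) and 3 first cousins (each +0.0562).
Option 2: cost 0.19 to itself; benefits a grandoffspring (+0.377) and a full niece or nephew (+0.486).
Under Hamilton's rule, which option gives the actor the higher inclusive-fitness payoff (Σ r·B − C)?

Option 1: r to a half-sibling = 0.25.
Option 1: r to a first cousin = 0.125.
Option 1: Σ r·B − C = (4·0.25·0.414 + 3·0.125·0.0562) − 0.48 = -0.044925.
Option 2: r to a grandoffspring = 0.25.
Option 2: r to a full niece or nephew = 0.25.
Option 2: Σ r·B − C = (1·0.25·0.377 + 1·0.25·0.486) − 0.19 = 0.02575.
Option 2 has the higher net inclusive-fitness payoff.

Option 2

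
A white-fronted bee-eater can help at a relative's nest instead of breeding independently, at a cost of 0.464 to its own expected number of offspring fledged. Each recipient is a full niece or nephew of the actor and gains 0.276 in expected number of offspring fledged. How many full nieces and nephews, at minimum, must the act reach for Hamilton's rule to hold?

7

r to a full niece or nephew = 1/4 (full aunt/uncle↔niece/nephew: two paths of length 3 through the shared grandparent pair: r = 2·(1/2)^3 = 1/4).
Hamilton's rule: n·r·B > C  ⇒  n > C/(r·B) = 0.464/(0.25·0.276) = 6.725.
The smallest integer exceeding 6.725 is 7.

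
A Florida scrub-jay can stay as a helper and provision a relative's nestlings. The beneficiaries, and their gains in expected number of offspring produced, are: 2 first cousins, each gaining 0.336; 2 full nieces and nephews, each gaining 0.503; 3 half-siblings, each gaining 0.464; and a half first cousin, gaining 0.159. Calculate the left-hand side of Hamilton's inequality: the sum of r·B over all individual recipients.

r to a first cousin = 0.125 (first cousins share one grandparent pair — two paths of length 4: r = 2·(1/2)^4 = 1/8).
r to a full niece or nephew = 1/4 (full aunt/uncle↔niece/nephew: two paths of length 3 through the shared grandparent pair: r = 2·(1/2)^3 = 1/4).
r to a half-sibling = 0.25 (half-sibs share one parent — one path of length 2: r = (1/2)^2 = 1/4).
r to a half first cousin = 0.0625 (half first cousins share one grandparent — one path of length 4: r = (1/2)^4 = 1/16).
Summing one r·B term per recipient: 2·0.125·0.336 + 2·0.25·0.503 + 3·0.25·0.464 + 1·0.0625·0.159 = 0.6934375.

0.6934375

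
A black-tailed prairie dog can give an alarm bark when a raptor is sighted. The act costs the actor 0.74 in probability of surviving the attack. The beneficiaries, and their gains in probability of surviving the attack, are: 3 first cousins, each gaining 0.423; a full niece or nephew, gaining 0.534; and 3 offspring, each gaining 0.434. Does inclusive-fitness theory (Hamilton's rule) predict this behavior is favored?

Hamilton's rule: the trait is favored when the sum of r·B over every recipient exceeds the actor's cost C.
r to a first cousin = 0.125 (first cousins share one grandparent pair — two paths of length 4: r = 2·(1/2)^4 = 1/8).
r to a full niece or nephew = 1/4 (full aunt/uncle↔niece/nephew: two paths of length 3 through the shared grandparent pair: r = 2·(1/2)^3 = 1/4).
r to an offspring = 0.5 (one parent–offspring link: r = (1/2)^1 = 1/2).
Summing one r·B term per recipient: 3·0.125·0.423 + 1·0.25·0.534 + 3·0.5·0.434 = 0.943125.
0.943125 > 0.74: the indirect benefit exceeds the cost.

Yes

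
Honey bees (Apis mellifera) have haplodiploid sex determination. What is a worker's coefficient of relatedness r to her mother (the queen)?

0.5

One meiotic link between diploid queen and diploid daughter: r = 1/2.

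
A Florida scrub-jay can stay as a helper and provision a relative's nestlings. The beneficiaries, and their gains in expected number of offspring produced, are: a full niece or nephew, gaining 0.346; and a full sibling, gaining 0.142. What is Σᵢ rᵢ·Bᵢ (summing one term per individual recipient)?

r to a full niece or nephew = 1/4 (full aunt/uncle↔niece/nephew: two paths of length 3 through the shared grandparent pair: r = 2·(1/2)^3 = 1/4).
r to a full sibling = 0.5 (full sibs share both parents — two paths of length 2: r = 2·(1/2)^2 = 1/2).
Summing one r·B term per recipient: 1·0.25·0.346 + 1·0.5·0.142 = 0.1575.

0.1575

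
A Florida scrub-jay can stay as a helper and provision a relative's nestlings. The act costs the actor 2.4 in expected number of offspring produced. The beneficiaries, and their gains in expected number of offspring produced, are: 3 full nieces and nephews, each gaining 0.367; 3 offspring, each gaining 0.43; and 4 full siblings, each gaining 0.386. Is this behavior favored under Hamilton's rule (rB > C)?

Hamilton's rule: the trait is favored when the sum of r·B over every recipient exceeds the actor's cost C.
r to a full niece or nephew = 1/4 (full aunt/uncle↔niece/nephew: two paths of length 3 through the shared grandparent pair: r = 2·(1/2)^3 = 1/4).
r to an offspring = 1/2 (one parent–offspring link: r = (1/2)^1 = 1/2).
r to a full sibling = 1/2 (full sibs share both parents — two paths of length 2: r = 2·(1/2)^2 = 1/2).
Summing one r·B term per recipient: 3·0.25·0.367 + 3·0.5·0.43 + 4·0.5·0.386 = 1.69225.
1.69225 < 2.4: the indirect benefit is less than the cost.

No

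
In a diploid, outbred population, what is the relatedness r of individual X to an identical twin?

1

Each parent–offspring link contributes a factor of 1/2, and independent paths through distinct common ancestors add.
Monozygotic twins share every allele identical by descent: r = 1.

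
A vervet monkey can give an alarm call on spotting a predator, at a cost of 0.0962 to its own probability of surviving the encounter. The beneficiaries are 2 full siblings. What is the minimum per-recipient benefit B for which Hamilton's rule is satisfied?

r to a full sibling = 1/2 (full sibs share both parents — two paths of length 2: r = 2·(1/2)^2 = 1/2).
Hamilton's rule with n recipients of equal r: n·r·B > C, so B > C/(n·r) = 0.0962/(2·0.5) = 0.0962.

0.0962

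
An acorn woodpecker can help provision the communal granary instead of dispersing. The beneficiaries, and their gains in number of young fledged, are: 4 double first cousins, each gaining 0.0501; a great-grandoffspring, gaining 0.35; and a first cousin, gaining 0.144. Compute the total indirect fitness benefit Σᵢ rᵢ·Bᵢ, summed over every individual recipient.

r to a double first cousin = 1/4 (double first cousins share both grandparent pairs — four paths of length 4: r = 4·(1/2)^4 = 1/4).
r to a great-grandoffspring = 0.125 (three parent–offspring links: r = (1/2)^3 = 1/8).
r to a first cousin = 0.125 (first cousins share one grandparent pair — two paths of length 4: r = 2·(1/2)^4 = 1/8).
Summing one r·B term per recipient: 4·0.25·0.0501 + 1·0.125·0.35 + 1·0.125·0.144 = 0.11185.

0.11185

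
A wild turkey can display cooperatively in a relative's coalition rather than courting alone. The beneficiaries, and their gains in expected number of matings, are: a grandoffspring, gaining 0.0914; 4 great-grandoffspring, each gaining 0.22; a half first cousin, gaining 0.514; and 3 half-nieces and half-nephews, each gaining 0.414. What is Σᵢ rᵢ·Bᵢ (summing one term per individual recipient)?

r to a grandoffspring = 1/4 (two parent–offspring links: r = (1/2)^2 = 1/4).
r to a great-grandoffspring = 0.125 (three parent–offspring links: r = (1/2)^3 = 1/8).
r to a half first cousin = 1/16 (half first cousins share one grandparent — one path of length 4: r = (1/2)^4 = 1/16).
r to a half-niece or half-nephew = 1/8 (half-aunt/uncle↔niece/nephew: one path of length 3: r = (1/2)^3 = 1/8).
Summing one r·B term per recipient: 1·0.25·0.0914 + 4·0.125·0.22 + 1·0.0625·0.514 + 3·0.125·0.414 = 0.320225.

0.320225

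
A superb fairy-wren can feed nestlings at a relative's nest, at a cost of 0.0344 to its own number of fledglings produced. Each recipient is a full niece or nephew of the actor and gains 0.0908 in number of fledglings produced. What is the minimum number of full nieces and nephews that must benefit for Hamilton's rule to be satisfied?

r to a full niece or nephew = 1/4 (full aunt/uncle↔niece/nephew: two paths of length 3 through the shared grandparent pair: r = 2·(1/2)^3 = 1/4).
Hamilton's rule: n·r·B > C  ⇒  n > C/(r·B) = 0.0344/(0.25·0.0908) = 1.515.
The smallest integer exceeding 1.515 is 2.

2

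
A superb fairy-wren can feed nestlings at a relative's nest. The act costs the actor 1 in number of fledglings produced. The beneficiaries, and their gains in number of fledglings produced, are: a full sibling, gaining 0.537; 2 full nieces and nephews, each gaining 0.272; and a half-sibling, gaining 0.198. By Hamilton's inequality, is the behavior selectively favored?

Hamilton's rule: the trait is favored when the sum of r·B over every recipient exceeds the actor's cost C.
r to a full sibling = 1/2 (full sibs share both parents — two paths of length 2: r = 2·(1/2)^2 = 1/2).
r to a full niece or nephew = 1/4 (full aunt/uncle↔niece/nephew: two paths of length 3 through the shared grandparent pair: r = 2·(1/2)^3 = 1/4).
r to a half-sibling = 0.25 (half-sibs share one parent — one path of length 2: r = (1/2)^2 = 1/4).
Summing one r·B term per recipient: 1·0.5·0.537 + 2·0.25·0.272 + 1·0.25·0.198 = 0.454.
0.454 < 1: the indirect benefit is less than the cost.

No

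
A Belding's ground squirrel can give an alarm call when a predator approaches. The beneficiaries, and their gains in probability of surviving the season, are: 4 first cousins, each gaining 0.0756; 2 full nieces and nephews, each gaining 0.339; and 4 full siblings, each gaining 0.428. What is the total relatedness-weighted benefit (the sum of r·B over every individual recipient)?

1.0633

r to a first cousin = 1/8 (first cousins share one grandparent pair — two paths of length 4: r = 2·(1/2)^4 = 1/8).
r to a full niece or nephew = 0.25 (full aunt/uncle↔niece/nephew: two paths of length 3 through the shared grandparent pair: r = 2·(1/2)^3 = 1/4).
r to a full sibling = 1/2 (full sibs share both parents — two paths of length 2: r = 2·(1/2)^2 = 1/2).
Summing one r·B term per recipient: 4·0.125·0.0756 + 2·0.25·0.339 + 4·0.5·0.428 = 1.0633.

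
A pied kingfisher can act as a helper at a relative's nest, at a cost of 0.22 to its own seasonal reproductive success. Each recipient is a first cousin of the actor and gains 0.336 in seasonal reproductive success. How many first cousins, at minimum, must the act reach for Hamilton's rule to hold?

r to a first cousin = 0.125 (first cousins share one grandparent pair — two paths of length 4: r = 2·(1/2)^4 = 1/8).
Hamilton's rule: n·r·B > C  ⇒  n > C/(r·B) = 0.22/(0.125·0.336) = 5.238.
The smallest integer exceeding 5.238 is 6.

6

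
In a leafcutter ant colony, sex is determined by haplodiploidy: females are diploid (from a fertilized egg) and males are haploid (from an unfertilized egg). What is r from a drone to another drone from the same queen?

0.5

Haploid brothers each carry a random half of the queen's diploid genome, so on average they share half: r = 1/2.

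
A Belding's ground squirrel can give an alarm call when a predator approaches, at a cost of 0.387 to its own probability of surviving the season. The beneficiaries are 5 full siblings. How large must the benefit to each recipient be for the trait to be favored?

0.1548

r to a full sibling = 1/2 (full sibs share both parents — two paths of length 2: r = 2·(1/2)^2 = 1/2).
Hamilton's rule with n recipients of equal r: n·r·B > C, so B > C/(n·r) = 0.387/(5·0.5) = 0.1548.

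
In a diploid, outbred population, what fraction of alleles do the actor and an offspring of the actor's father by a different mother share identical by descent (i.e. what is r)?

Each parent–offspring link contributes a factor of 1/2, and independent paths through distinct common ancestors add.
Half-sibs share one parent — one path of length 2: r = (1/2)^2 = 1/4.

0.25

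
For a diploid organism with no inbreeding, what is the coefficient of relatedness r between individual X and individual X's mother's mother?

Each parent–offspring link contributes a factor of 1/2, and independent paths through distinct common ancestors add.
Two parent–offspring links: r = (1/2)^2 = 1/4.

0.25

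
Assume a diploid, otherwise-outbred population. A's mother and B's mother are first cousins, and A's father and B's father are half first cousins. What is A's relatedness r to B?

0.046875

Independent pedigree routes through distinct common ancestors add.
A and B are related in two ways: second cousins through their mothers (r = 1/32) and half second cousins through their fathers (r = 1/64).
r = 1/32 + 1/64 = 3/64 = 0.046875.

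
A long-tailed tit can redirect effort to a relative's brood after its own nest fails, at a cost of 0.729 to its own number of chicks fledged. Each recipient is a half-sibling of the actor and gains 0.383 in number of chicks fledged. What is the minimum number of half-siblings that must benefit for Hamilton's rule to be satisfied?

r to a half-sibling = 0.25 (half-sibs share one parent — one path of length 2: r = (1/2)^2 = 1/4).
Hamilton's rule: n·r·B > C  ⇒  n > C/(r·B) = 0.729/(0.25·0.383) = 7.614.
The smallest integer exceeding 7.614 is 8.

8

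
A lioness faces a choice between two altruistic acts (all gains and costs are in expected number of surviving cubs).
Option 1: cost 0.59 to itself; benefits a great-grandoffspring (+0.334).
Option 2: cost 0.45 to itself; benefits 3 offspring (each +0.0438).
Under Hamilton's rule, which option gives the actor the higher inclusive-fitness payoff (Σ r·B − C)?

Option 2

Option 1: r to a great-grandoffspring = 0.125.
Option 1: Σ r·B − C = (1·0.125·0.334) − 0.59 = -0.54825.
Option 2: r to an offspring = 0.5.
Option 2: Σ r·B − C = (3·0.5·0.0438) − 0.45 = -0.3843.
Option 2 has the higher net inclusive-fitness payoff.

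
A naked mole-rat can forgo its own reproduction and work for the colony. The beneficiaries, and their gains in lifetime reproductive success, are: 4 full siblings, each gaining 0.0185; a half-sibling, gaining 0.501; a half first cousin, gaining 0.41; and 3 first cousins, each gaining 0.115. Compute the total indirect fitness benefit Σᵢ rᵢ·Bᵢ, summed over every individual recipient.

r to a full sibling = 1/2 (full sibs share both parents — two paths of length 2: r = 2·(1/2)^2 = 1/2).
r to a half-sibling = 0.25 (half-sibs share one parent — one path of length 2: r = (1/2)^2 = 1/4).
r to a half first cousin = 1/16 (half first cousins share one grandparent — one path of length 4: r = (1/2)^4 = 1/16).
r to a first cousin = 1/8 (first cousins share one grandparent pair — two paths of length 4: r = 2·(1/2)^4 = 1/8).
Summing one r·B term per recipient: 4·0.5·0.0185 + 1·0.25·0.501 + 1·0.0625·0.41 + 3·0.125·0.115 = 0.231.

0.231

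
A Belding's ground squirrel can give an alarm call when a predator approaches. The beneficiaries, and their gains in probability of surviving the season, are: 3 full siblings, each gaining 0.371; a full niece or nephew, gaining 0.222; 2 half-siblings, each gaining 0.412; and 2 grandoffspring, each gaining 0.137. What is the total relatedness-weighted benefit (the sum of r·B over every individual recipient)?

r to a full sibling = 0.5 (full sibs share both parents — two paths of length 2: r = 2·(1/2)^2 = 1/2).
r to a full niece or nephew = 1/4 (full aunt/uncle↔niece/nephew: two paths of length 3 through the shared grandparent pair: r = 2·(1/2)^3 = 1/4).
r to a half-sibling = 1/4 (half-sibs share one parent — one path of length 2: r = (1/2)^2 = 1/4).
r to a grandoffspring = 1/4 (two parent–offspring links: r = (1/2)^2 = 1/4).
Summing one r·B term per recipient: 3·0.5·0.371 + 1·0.25·0.222 + 2·0.25·0.412 + 2·0.25·0.137 = 0.8865.

0.8865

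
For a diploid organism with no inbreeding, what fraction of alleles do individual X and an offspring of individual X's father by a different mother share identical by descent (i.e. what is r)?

Each parent–offspring link contributes a factor of 1/2, and independent paths through distinct common ancestors add.
Half-sibs share one parent — one path of length 2: r = (1/2)^2 = 1/4.

0.25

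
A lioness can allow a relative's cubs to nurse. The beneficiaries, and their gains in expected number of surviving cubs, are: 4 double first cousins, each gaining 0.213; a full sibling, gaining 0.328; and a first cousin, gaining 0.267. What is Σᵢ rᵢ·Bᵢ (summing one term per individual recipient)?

0.410375

r to a double first cousin = 1/4 (double first cousins share both grandparent pairs — four paths of length 4: r = 4·(1/2)^4 = 1/4).
r to a full sibling = 1/2 (full sibs share both parents — two paths of length 2: r = 2·(1/2)^2 = 1/2).
r to a first cousin = 1/8 (first cousins share one grandparent pair — two paths of length 4: r = 2·(1/2)^4 = 1/8).
Summing one r·B term per recipient: 4·0.25·0.213 + 1·0.5·0.328 + 1·0.125·0.267 = 0.410375.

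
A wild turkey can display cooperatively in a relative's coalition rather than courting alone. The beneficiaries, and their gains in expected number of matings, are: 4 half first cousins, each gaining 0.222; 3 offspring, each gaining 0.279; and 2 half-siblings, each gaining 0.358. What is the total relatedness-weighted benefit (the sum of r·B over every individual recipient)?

r to a half first cousin = 1/16 (half first cousins share one grandparent — one path of length 4: r = (1/2)^4 = 1/16).
r to an offspring = 0.5 (one parent–offspring link: r = (1/2)^1 = 1/2).
r to a half-sibling = 0.25 (half-sibs share one parent — one path of length 2: r = (1/2)^2 = 1/4).
Summing one r·B term per recipient: 4·0.0625·0.222 + 3·0.5·0.279 + 2·0.25·0.358 = 0.653.

0.653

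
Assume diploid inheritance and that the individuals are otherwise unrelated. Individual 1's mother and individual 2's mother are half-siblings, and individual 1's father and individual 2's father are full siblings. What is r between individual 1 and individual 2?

0.1875

With two independent routes of shared ancestry, r is the sum of the two contributions.
Individual 1 and individual 2 are related in two ways: half first cousins through their mothers (r = 1/16) and first cousins through their fathers (r = 1/8).
r = 1/16 + 1/8 = 0.1875.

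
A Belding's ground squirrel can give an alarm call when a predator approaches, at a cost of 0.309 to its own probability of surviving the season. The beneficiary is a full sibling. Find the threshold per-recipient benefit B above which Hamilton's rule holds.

r to a full sibling = 0.5 (full sibs share both parents — two paths of length 2: r = 2·(1/2)^2 = 1/2).
Hamilton's rule with n recipients of equal r: n·r·B > C, so B > C/(n·r) = 0.309/(1·0.5) = 0.618.

0.618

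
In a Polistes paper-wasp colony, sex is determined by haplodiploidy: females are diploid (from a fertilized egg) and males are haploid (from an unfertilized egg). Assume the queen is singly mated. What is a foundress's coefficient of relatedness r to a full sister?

Haplodiploid full sisters inherit their father's entire haploid genome identically (contributing 1/2) and on average half of their mother's contribution (1/2 · 1/2 = 1/4); r = 1/2 + 1/4 = 3/4.

0.75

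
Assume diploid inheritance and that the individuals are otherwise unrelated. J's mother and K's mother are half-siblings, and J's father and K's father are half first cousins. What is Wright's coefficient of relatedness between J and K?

0.078125

Relatedness sums over independent paths through distinct common ancestors.
J and K are related in two ways: half first cousins through their mothers (r = 1/16) and half second cousins through their fathers (r = 1/64).
r = 1/16 + 1/64 = 5/64 = 0.078125.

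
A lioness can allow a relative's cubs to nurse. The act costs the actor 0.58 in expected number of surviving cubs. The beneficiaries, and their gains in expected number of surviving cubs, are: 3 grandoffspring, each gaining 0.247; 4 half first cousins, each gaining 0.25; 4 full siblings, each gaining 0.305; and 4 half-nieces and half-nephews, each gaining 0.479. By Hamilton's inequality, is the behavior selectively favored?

Hamilton's rule: the trait is favored when the sum of r·B over every recipient exceeds the actor's cost C.
r to a grandoffspring = 0.25 (two parent–offspring links: r = (1/2)^2 = 1/4).
r to a half first cousin = 1/16 (half first cousins share one grandparent — one path of length 4: r = (1/2)^4 = 1/16).
r to a full sibling = 0.5 (full sibs share both parents — two paths of length 2: r = 2·(1/2)^2 = 1/2).
r to a half-niece or half-nephew = 1/8 (half-aunt/uncle↔niece/nephew: one path of length 3: r = (1/2)^3 = 1/8).
Summing one r·B term per recipient: 3·0.25·0.247 + 4·0.0625·0.25 + 4·0.5·0.305 + 4·0.125·0.479 = 1.09725.
1.09725 > 0.58: the indirect benefit exceeds the cost.

Yes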